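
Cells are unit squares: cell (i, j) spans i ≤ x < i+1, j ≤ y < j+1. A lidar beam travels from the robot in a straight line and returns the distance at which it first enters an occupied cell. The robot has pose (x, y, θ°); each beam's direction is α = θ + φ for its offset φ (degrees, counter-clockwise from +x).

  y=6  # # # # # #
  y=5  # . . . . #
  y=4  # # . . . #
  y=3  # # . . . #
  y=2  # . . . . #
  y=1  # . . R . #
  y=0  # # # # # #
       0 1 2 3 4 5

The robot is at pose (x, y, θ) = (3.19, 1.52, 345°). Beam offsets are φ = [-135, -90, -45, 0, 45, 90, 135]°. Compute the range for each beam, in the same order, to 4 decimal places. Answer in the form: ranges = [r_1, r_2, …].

ranges = [1.0400, 0.5383, 0.6004, 1.8738, 2.0900, 4.6380, 2.3800]

beam 1: φ=-135°, α=210°
  d=(-0.8660,-0.5000)  start (3,1)  tX=0.2194 tY=1.0400  stride 1/|dx|=1.1547 1/|dy|=2.0000
    cross x-line → (2,1), t=0.2194
    cross y-line → (2,0), t=1.0400 (wall)
  → r_1 = 1.0400
beam 2: φ=-90°, α=255°
  d=(-0.2588,-0.9659)  start (3,1)  tX=0.7341 tY=0.5383  stride 1/|dx|=3.8637 1/|dy|=1.0353
    cross y-line → (3,0), t=0.5383 (wall)
  → r_2 = 0.5383
beam 3: φ=-45°, α=300°
  d=(0.5000,-0.8660)  start (3,1)  tX=1.6200 tY=0.6004  stride 1/|dx|=2.0000 1/|dy|=1.1547
    cross y-line → (3,0), t=0.6004 (wall)
  → r_3 = 0.6004
beam 4: φ=0°, α=345°
  d=(0.9659,-0.2588)  start (3,1)  tX=0.8386 tY=2.0091  stride 1/|dx|=1.0353 1/|dy|=3.8637
    cross x-line → (4,1), t=0.8386
    cross x-line → (5,1), t=1.8738 (wall)
  → r_4 = 1.8738
beam 5: φ=45°, α=30°
  d=(0.8660,0.5000)  start (3,1)  tX=0.9353 tY=0.9600  stride 1/|dx|=1.1547 1/|dy|=2.0000
    cross x-line → (4,1), t=0.9353
    cross y-line → (4,2), t=0.9600
    cross x-line → (5,2), t=2.0900 (wall)
  → r_5 = 2.0900
beam 6: φ=90°, α=75°
  d=(0.2588,0.9659)  start (3,1)  tX=3.1296 tY=0.4969  stride 1/|dx|=3.8637 1/|dy|=1.0353
    cross y-line → (3,2), t=0.4969
    cross y-line → (3,3), t=1.5322
    cross y-line → (3,4), t=2.5675
    cross x-line → (4,4), t=3.1296
    cross y-line → (4,5), t=3.6028
    cross y-line → (4,6), t=4.6380 (wall)
  → r_6 = 4.6380
beam 7: φ=135°, α=120°
  d=(-0.5000,0.8660)  start (3,1)  tX=0.3800 tY=0.5543  stride 1/|dx|=2.0000 1/|dy|=1.1547
    cross x-line → (2,1), t=0.3800
    cross y-line → (2,2), t=0.5543
    cross y-line → (2,3), t=1.7090
    cross x-line → (1,3), t=2.3800 (wall)
  → r_7 = 2.3800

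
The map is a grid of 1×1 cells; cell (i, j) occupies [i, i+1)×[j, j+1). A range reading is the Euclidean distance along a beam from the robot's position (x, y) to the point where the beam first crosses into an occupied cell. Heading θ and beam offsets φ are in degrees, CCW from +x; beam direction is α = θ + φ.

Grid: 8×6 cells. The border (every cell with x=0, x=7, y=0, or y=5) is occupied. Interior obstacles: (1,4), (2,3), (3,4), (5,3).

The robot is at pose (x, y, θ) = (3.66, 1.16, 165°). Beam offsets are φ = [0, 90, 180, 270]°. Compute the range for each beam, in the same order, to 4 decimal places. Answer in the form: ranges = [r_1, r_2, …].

ranges = [2.7538, 0.1656, 0.6182, 3.9755]

beam 1: φ=0°, α=165°
  dir = (cos 165°, sin 165°) = (-0.9659, 0.2588); from cell (3,1)
  next x-line at t=0.6833, next y-line at t=3.2455; Δt_x=1.0353, Δt_y=3.8637
    x: enter (2,1) at t=0.6833
    x: enter (1,1) at t=1.7186
    x: enter (0,1) at t=2.7538 ← occupied
  → r_1 = 2.7538
beam 2: φ=90°, α=255°
  dir = (cos 255°, sin 255°) = (-0.2588, -0.9659); from cell (3,1)
  next x-line at t=2.5500, next y-line at t=0.1656; Δt_x=3.8637, Δt_y=1.0353
    y: enter (3,0) at t=0.1656 ← occupied
  → r_2 = 0.1656
beam 3: φ=180°, α=345°
  dir = (cos 345°, sin 345°) = (0.9659, -0.2588); from cell (3,1)
  next x-line at t=0.3520, next y-line at t=0.6182; Δt_x=1.0353, Δt_y=3.8637
    x: enter (4,1) at t=0.3520
    y: enter (4,0) at t=0.6182 ← occupied
  → r_3 = 0.6182
beam 4: φ=270°, α=75°
  dir = (cos 75°, sin 75°) = (0.2588, 0.9659); from cell (3,1)
  next x-line at t=1.3137, next y-line at t=0.8696; Δt_x=3.8637, Δt_y=1.0353
    y: enter (3,2) at t=0.8696
    x: enter (4,2) at t=1.3137
    y: enter (4,3) at t=1.9049
    y: enter (4,4) at t=2.9402
    y: enter (4,5) at t=3.9755 ← occupied
  → r_4 = 3.9755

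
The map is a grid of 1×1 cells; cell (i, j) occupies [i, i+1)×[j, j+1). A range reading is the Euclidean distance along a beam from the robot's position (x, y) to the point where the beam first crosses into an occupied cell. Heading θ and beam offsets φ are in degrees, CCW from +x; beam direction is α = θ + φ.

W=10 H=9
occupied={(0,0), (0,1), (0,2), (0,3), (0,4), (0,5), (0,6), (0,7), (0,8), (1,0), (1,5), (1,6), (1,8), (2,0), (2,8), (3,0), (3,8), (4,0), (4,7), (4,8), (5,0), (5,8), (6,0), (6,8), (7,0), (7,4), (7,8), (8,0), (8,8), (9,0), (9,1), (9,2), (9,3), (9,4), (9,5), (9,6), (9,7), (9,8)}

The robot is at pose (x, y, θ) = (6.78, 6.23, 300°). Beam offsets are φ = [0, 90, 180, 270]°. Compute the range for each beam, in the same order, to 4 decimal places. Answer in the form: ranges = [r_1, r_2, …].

ranges = [1.4203, 2.5634, 2.0438, 6.6742]

beam 1: φ=0°, α=300°
  d=(0.5000,-0.8660)  start (6,6)  tX=0.4400 tY=0.2656  stride 1/|dx|=2.0000 1/|dy|=1.1547
    cross y-line → (6,5), t=0.2656
    cross x-line → (7,5), t=0.4400
    cross y-line → (7,4), t=1.4203 (wall)
  → r_1 = 1.4203
beam 2: φ=90°, α=30°
  d=(0.8660,0.5000)  start (6,6)  tX=0.2540 tY=1.5400  stride 1/|dx|=1.1547 1/|dy|=2.0000
    cross x-line → (7,6), t=0.2540
    cross x-line → (8,6), t=1.4087
    cross y-line → (8,7), t=1.5400
    cross x-line → (9,7), t=2.5634 (wall)
  → r_2 = 2.5634
beam 3: φ=180°, α=120°
  d=(-0.5000,0.8660)  start (6,6)  tX=1.5600 tY=0.8891  stride 1/|dx|=2.0000 1/|dy|=1.1547
    cross y-line → (6,7), t=0.8891
    cross x-line → (5,7), t=1.5600
    cross y-line → (5,8), t=2.0438 (wall)
  → r_3 = 2.0438
beam 4: φ=270°, α=210°
  d=(-0.8660,-0.5000)  start (6,6)  tX=0.9007 tY=0.4600  stride 1/|dx|=1.1547 1/|dy|=2.0000
    cross y-line → (6,5), t=0.4600
    cross x-line → (5,5), t=0.9007
    cross x-line → (4,5), t=2.0554
    cross y-line → (4,4), t=2.4600
    cross x-line → (3,4), t=3.2101
    cross x-line → (2,4), t=4.3648
    cross y-line → (2,3), t=4.4600
    cross x-line → (1,3), t=5.5195
    cross y-line → (1,2), t=6.4600
    cross x-line → (0,2), t=6.6742 (wall)
  → r_4 = 6.6742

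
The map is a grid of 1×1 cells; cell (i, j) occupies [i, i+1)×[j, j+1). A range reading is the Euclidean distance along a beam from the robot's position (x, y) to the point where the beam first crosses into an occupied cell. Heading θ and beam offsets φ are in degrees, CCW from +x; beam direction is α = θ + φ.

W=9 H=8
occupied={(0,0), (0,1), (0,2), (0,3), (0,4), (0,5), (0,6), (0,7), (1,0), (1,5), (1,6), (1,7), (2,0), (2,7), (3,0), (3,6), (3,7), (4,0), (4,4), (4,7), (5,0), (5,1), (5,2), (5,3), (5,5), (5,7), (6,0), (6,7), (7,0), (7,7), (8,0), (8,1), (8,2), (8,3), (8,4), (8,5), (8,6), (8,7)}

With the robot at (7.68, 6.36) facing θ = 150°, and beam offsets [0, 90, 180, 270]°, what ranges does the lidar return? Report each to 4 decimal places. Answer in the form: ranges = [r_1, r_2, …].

beam 1: φ=0°, α=150°
  dir = (cos 150°, sin 150°) = (-0.8660, 0.5000); from cell (7,6)
  next x-line at t=0.7852, next y-line at t=1.2800; Δt_x=1.1547, Δt_y=2.0000
    x: enter (6,6) at t=0.7852
    y: enter (6,7) at t=1.2800 ← occupied
  → r_1 = 1.2800
beam 2: φ=90°, α=240°
  dir = (cos 240°, sin 240°) = (-0.5000, -0.8660); from cell (7,6)
  next x-line at t=1.3600, next y-line at t=0.4157; Δt_x=2.0000, Δt_y=1.1547
    y: enter (7,5) at t=0.4157
    x: enter (6,5) at t=1.3600
    y: enter (6,4) at t=1.5704
    y: enter (6,3) at t=2.7251
    x: enter (5,3) at t=3.3600 ← occupied
  → r_2 = 3.3600
beam 3: φ=180°, α=330°
  dir = (cos 330°, sin 330°) = (0.8660, -0.5000); from cell (7,6)
  next x-line at t=0.3695, next y-line at t=0.7200; Δt_x=1.1547, Δt_y=2.0000
    x: enter (8,6) at t=0.3695 ← occupied
  → r_3 = 0.3695
beam 4: φ=270°, α=60°
  dir = (cos 60°, sin 60°) = (0.5000, 0.8660); from cell (7,6)
  next x-line at t=0.6400, next y-line at t=0.7390; Δt_x=2.0000, Δt_y=1.1547
    x: enter (8,6) at t=0.6400 ← occupied
  → r_4 = 0.6400

ranges = [1.2800, 3.3600, 0.3695, 0.6400]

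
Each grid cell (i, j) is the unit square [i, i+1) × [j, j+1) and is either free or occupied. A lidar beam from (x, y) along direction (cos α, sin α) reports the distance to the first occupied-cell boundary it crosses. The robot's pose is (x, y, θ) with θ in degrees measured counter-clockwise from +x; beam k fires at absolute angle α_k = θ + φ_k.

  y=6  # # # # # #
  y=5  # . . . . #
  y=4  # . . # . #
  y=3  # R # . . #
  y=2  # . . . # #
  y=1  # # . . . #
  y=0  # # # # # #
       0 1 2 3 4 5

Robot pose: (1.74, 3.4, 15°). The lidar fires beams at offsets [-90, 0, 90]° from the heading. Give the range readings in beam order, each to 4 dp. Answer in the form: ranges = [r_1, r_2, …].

beam 1: φ=-90°, α=285°
  dir = (cos 285°, sin 285°) = (0.2588, -0.9659); from cell (1,3)
  next x-line at t=1.0046, next y-line at t=0.4141; Δt_x=3.8637, Δt_y=1.0353
    y: enter (1,2) at t=0.4141
    x: enter (2,2) at t=1.0046
    y: enter (2,1) at t=1.4494
    y: enter (2,0) at t=2.4847 ← occupied
  → r_1 = 2.4847
beam 2: φ=0°, α=15°
  dir = (cos 15°, sin 15°) = (0.9659, 0.2588); from cell (1,3)
  next x-line at t=0.2692, next y-line at t=2.3182; Δt_x=1.0353, Δt_y=3.8637
    x: enter (2,3) at t=0.2692 ← occupied
  → r_2 = 0.2692
beam 3: φ=90°, α=105°
  dir = (cos 105°, sin 105°) = (-0.2588, 0.9659); from cell (1,3)
  next x-line at t=2.8591, next y-line at t=0.6212; Δt_x=3.8637, Δt_y=1.0353
    y: enter (1,4) at t=0.6212
    y: enter (1,5) at t=1.6564
    y: enter (1,6) at t=2.6917 ← occupied
  → r_3 = 2.6917

ranges = [2.4847, 0.2692, 2.6917]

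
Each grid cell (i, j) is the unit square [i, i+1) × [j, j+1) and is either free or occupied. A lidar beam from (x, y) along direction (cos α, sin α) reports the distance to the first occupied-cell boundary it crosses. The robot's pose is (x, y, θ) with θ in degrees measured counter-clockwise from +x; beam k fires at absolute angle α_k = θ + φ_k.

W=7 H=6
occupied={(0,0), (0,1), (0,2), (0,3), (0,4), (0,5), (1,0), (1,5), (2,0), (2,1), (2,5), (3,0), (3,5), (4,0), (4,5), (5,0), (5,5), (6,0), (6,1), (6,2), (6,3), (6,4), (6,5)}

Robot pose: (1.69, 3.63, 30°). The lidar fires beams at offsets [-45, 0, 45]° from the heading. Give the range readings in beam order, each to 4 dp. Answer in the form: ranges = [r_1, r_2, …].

beam 1: φ=-45°, α=345°
  direction (0.9659, -0.2588); cell (1,3); t to first gridline: x 0.3209, y 2.4341 (then +1.0353 / +3.8637)
    (2,3) via x @ 0.3209
    (3,3) via x @ 1.3562
    (4,3) via x @ 2.3915
    (4,2) via y @ 2.4341
    (5,2) via x @ 3.4268
    (6,2) via x @ 4.4620  # hit
  → r_1 = 4.4620
beam 2: φ=0°, α=30°
  direction (0.8660, 0.5000); cell (1,3); t to first gridline: x 0.3580, y 0.7400 (then +1.1547 / +2.0000)
    (2,3) via x @ 0.3580
    (2,4) via y @ 0.7400
    (3,4) via x @ 1.5127
    (4,4) via x @ 2.6674
    (4,5) via y @ 2.7400  # hit
  → r_2 = 2.7400
beam 3: φ=45°, α=75°
  direction (0.2588, 0.9659); cell (1,3); t to first gridline: x 1.1977, y 0.3831 (then +3.8637 / +1.0353)
    (1,4) via y @ 0.3831
    (2,4) via x @ 1.1977
    (2,5) via y @ 1.4183  # hit
  → r_3 = 1.4183

ranges = [4.4620, 2.7400, 1.4183]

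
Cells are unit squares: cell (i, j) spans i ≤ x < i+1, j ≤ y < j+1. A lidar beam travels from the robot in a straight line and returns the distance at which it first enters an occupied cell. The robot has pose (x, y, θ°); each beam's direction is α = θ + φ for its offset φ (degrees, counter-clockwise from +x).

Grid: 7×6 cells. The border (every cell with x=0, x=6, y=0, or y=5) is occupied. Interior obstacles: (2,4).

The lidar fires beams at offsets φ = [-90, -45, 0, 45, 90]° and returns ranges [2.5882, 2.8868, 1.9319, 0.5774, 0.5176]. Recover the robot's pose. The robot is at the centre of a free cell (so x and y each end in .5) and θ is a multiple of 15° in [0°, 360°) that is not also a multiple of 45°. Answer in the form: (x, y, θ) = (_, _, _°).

(x, y, θ) = (3.5, 1.5, 195°)

Enumerate (i+0.5, j+0.5, θ) over the 19 free cells and 16 admissible headings. For each, cast all 5 beams and compare to the given ranges.
  (4.5, 3.5, 165°): beam 1 = 1.5529 ≠ 2.5882 ✗
  (1.5, 3.5, 150°): beam 1 = 1.0000 ≠ 2.5882 ✗
  (3.5, 4.5, 30°): beam 1 = 4.0415 ≠ 2.5882 ✗
  …
  (3.5, 1.5, 195°): r_1=2.5882, r_2=2.8868, r_3=1.9319, r_4=0.5774, r_5=0.5176 — all match ✓
Unique over the lattice → pose = (3.5, 1.5, 195°).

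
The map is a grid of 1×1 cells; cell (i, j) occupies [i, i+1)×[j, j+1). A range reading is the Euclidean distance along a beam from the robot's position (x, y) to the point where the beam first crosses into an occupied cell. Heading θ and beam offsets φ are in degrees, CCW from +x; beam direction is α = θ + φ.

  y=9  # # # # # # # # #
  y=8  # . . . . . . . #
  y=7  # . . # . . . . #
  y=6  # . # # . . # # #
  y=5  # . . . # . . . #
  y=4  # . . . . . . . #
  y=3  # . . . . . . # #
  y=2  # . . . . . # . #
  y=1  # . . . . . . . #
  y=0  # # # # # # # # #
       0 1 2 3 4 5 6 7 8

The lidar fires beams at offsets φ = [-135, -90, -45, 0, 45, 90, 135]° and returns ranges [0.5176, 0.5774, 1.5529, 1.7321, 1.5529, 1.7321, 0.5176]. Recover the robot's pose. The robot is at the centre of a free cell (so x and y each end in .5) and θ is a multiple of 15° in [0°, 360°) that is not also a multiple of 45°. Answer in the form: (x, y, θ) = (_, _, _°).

(x, y, θ) = (2.5, 7.5, 120°)

Candidates: 48 free-cell centres × 16 headings = 768 poses. Raycast each; keep the one whose scan matches to 4 dp.
  (4.5, 7.5, 165°): beam 1 = 3.0000 ≠ 0.5176 ✗
  (1.5, 3.5, 75°): beam 1 = 2.8868 ≠ 0.5176 ✗
  (5.5, 8.5, 285°): beam 1 = 1.0000 ≠ 0.5176 ✗
  (4.5, 6.5, 255°): beam 1 = 1.0000 ≠ 0.5176 ✗
  …
  (2.5, 7.5, 120°): r_1=0.5176, r_2=0.5774, r_3=1.5529, r_4=1.7321, r_5=1.5529, r_6=1.7321, r_7=0.5176 — all match ✓
No second candidate reproduces the full scan.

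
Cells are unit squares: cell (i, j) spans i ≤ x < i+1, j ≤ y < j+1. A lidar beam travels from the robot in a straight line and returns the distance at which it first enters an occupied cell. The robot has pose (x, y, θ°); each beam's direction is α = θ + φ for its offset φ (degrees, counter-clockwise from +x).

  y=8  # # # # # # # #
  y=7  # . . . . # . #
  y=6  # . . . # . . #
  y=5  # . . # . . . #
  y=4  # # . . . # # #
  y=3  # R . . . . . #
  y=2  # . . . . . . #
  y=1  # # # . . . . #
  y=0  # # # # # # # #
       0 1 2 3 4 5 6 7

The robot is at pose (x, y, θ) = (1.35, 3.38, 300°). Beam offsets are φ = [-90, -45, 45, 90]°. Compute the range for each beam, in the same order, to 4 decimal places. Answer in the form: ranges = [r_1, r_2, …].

beam 1: φ=-90°, α=210°
  dir = (cos 210°, sin 210°) = (-0.8660, -0.5000); from cell (1,3)
  next x-line at t=0.4041, next y-line at t=0.7600; Δt_x=1.1547, Δt_y=2.0000
    x: enter (0,3) at t=0.4041 ← occupied
  → r_1 = 0.4041
beam 2: φ=-45°, α=255°
  dir = (cos 255°, sin 255°) = (-0.2588, -0.9659); from cell (1,3)
  next x-line at t=1.3523, next y-line at t=0.3934; Δt_x=3.8637, Δt_y=1.0353
    y: enter (1,2) at t=0.3934
    x: enter (0,2) at t=1.3523 ← occupied
  → r_2 = 1.3523
beam 3: φ=45°, α=345°
  dir = (cos 345°, sin 345°) = (0.9659, -0.2588); from cell (1,3)
  next x-line at t=0.6729, next y-line at t=1.4682; Δt_x=1.0353, Δt_y=3.8637
    x: enter (2,3) at t=0.6729
    y: enter (2,2) at t=1.4682
    x: enter (3,2) at t=1.7082
    x: enter (4,2) at t=2.7435
    x: enter (5,2) at t=3.7788
    x: enter (6,2) at t=4.8140
    y: enter (6,1) at t=5.3319
    x: enter (7,1) at t=5.8493 ← occupied
  → r_3 = 5.8493
beam 4: φ=90°, α=30°
  dir = (cos 30°, sin 30°) = (0.8660, 0.5000); from cell (1,3)
  next x-line at t=0.7506, next y-line at t=1.2400; Δt_x=1.1547, Δt_y=2.0000
    x: enter (2,3) at t=0.7506
    y: enter (2,4) at t=1.2400
    x: enter (3,4) at t=1.9053
    x: enter (4,4) at t=3.0600
    y: enter (4,5) at t=3.2400
    x: enter (5,5) at t=4.2147
    y: enter (5,6) at t=5.2400
    x: enter (6,6) at t=5.3694
    x: enter (7,6) at t=6.5241 ← occupied
  → r_4 = 6.5241

ranges = [0.4041, 1.3523, 5.8493, 6.5241]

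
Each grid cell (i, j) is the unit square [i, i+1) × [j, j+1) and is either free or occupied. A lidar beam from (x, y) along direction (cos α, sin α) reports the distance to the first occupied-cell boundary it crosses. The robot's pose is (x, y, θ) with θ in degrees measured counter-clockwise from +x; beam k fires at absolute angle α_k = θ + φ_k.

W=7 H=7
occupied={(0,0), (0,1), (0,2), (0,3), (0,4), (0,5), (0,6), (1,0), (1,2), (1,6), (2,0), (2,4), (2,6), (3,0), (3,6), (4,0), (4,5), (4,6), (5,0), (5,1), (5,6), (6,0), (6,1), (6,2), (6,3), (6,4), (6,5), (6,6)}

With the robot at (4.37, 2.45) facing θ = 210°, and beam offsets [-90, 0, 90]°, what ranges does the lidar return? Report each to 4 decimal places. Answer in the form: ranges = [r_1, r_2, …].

ranges = [2.7400, 2.9000, 1.2600]

beam 1: φ=-90°, α=120°
  dir = (cos 120°, sin 120°) = (-0.5000, 0.8660); from cell (4,2)
  next x-line at t=0.7400, next y-line at t=0.6351; Δt_x=2.0000, Δt_y=1.1547
    y: enter (4,3) at t=0.6351
    x: enter (3,3) at t=0.7400
    y: enter (3,4) at t=1.7898
    x: enter (2,4) at t=2.7400 ← occupied
  → r_1 = 2.7400
beam 2: φ=0°, α=210°
  dir = (cos 210°, sin 210°) = (-0.8660, -0.5000); from cell (4,2)
  next x-line at t=0.4272, next y-line at t=0.9000; Δt_x=1.1547, Δt_y=2.0000
    x: enter (3,2) at t=0.4272
    y: enter (3,1) at t=0.9000
    x: enter (2,1) at t=1.5819
    x: enter (1,1) at t=2.7366
    y: enter (1,0) at t=2.9000 ← occupied
  → r_2 = 2.9000
beam 3: φ=90°, α=300°
  dir = (cos 300°, sin 300°) = (0.5000, -0.8660); from cell (4,2)
  next x-line at t=1.2600, next y-line at t=0.5196; Δt_x=2.0000, Δt_y=1.1547
    y: enter (4,1) at t=0.5196
    x: enter (5,1) at t=1.2600 ← occupied
  → r_3 = 1.2600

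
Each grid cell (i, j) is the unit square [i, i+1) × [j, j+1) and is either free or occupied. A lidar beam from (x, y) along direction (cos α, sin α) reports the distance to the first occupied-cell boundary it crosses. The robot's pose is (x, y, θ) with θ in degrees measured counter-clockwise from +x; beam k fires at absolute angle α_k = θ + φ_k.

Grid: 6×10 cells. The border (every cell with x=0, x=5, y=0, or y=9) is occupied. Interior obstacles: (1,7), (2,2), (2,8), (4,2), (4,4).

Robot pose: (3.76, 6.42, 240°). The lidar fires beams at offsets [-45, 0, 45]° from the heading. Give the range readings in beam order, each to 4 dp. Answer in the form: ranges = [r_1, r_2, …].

beam 1: φ=-45°, α=195°
  dir = (cos 195°, sin 195°) = (-0.9659, -0.2588); from cell (3,6)
  next x-line at t=0.7868, next y-line at t=1.6228; Δt_x=1.0353, Δt_y=3.8637
    x: enter (2,6) at t=0.7868
    y: enter (2,5) at t=1.6228
    x: enter (1,5) at t=1.8221
    x: enter (0,5) at t=2.8574 ← occupied
  → r_1 = 2.8574
beam 2: φ=0°, α=240°
  dir = (cos 240°, sin 240°) = (-0.5000, -0.8660); from cell (3,6)
  next x-line at t=1.5200, next y-line at t=0.4850; Δt_x=2.0000, Δt_y=1.1547
    y: enter (3,5) at t=0.4850
    x: enter (2,5) at t=1.5200
    y: enter (2,4) at t=1.6397
    y: enter (2,3) at t=2.7944
    x: enter (1,3) at t=3.5200
    y: enter (1,2) at t=3.9491
    y: enter (1,1) at t=5.1038
    x: enter (0,1) at t=5.5200 ← occupied
  → r_2 = 5.5200
beam 3: φ=45°, α=285°
  dir = (cos 285°, sin 285°) = (0.2588, -0.9659); from cell (3,6)
  next x-line at t=0.9273, next y-line at t=0.4348; Δt_x=3.8637, Δt_y=1.0353
    y: enter (3,5) at t=0.4348
    x: enter (4,5) at t=0.9273
    y: enter (4,4) at t=1.4701 ← occupied
  → r_3 = 1.4701

ranges = [2.8574, 5.5200, 1.4701]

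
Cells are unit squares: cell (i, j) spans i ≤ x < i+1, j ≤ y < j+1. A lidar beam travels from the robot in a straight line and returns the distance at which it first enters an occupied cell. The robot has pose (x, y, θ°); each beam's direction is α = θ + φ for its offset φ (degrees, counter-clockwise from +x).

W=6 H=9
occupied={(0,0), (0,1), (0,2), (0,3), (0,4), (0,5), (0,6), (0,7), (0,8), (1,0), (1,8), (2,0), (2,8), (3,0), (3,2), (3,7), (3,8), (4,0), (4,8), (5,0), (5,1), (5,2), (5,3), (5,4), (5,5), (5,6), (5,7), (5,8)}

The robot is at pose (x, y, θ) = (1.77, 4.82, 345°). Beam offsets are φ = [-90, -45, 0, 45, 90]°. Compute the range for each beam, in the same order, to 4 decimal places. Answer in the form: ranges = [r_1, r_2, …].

ranges = [2.9751, 2.4600, 3.3439, 3.7297, 3.2922]

beam 1: φ=-90°, α=255°
  direction (-0.2588, -0.9659); cell (1,4); t to first gridline: x 2.9751, y 0.8489 (then +3.8637 / +1.0353)
    (1,3) via y @ 0.8489
    (1,2) via y @ 1.8842
    (1,1) via y @ 2.9195
    (0,1) via x @ 2.9751  # hit
  → r_1 = 2.9751
beam 2: φ=-45°, α=300°
  direction (0.5000, -0.8660); cell (1,4); t to first gridline: x 0.4600, y 0.9469 (then +2.0000 / +1.1547)
    (2,4) via x @ 0.4600
    (2,3) via y @ 0.9469
    (2,2) via y @ 2.1016
    (3,2) via x @ 2.4600  # hit
  → r_2 = 2.4600
beam 3: φ=0°, α=345°
  direction (0.9659, -0.2588); cell (1,4); t to first gridline: x 0.2381, y 3.1682 (then +1.0353 / +3.8637)
    (2,4) via x @ 0.2381
    (3,4) via x @ 1.2734
    (4,4) via x @ 2.3087
    (4,3) via y @ 3.1682
    (5,3) via x @ 3.3439  # hit
  → r_3 = 3.3439
beam 4: φ=45°, α=30°
  direction (0.8660, 0.5000); cell (1,4); t to first gridline: x 0.2656, y 0.3600 (then +1.1547 / +2.0000)
    (2,4) via x @ 0.2656
    (2,5) via y @ 0.3600
    (3,5) via x @ 1.4203
    (3,6) via y @ 2.3600
    (4,6) via x @ 2.5750
    (5,6) via x @ 3.7297  # hit
  → r_4 = 3.7297
beam 5: φ=90°, α=75°
  direction (0.2588, 0.9659); cell (1,4); t to first gridline: x 0.8887, y 0.1863 (then +3.8637 / +1.0353)
    (1,5) via y @ 0.1863
    (2,5) via x @ 0.8887
    (2,6) via y @ 1.2216
    (2,7) via y @ 2.2569
    (2,8) via y @ 3.2922  # hit
  → r_5 = 3.2922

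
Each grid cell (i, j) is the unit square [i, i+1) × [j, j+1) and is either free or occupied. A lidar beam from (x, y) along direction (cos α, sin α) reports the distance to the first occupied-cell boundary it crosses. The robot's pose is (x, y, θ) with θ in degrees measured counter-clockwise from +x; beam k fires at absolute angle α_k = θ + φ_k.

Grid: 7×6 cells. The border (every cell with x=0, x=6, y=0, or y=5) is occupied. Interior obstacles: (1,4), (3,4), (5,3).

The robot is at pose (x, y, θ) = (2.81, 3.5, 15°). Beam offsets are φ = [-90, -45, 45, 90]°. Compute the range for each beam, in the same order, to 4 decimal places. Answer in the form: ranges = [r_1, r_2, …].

beam 1: φ=-90°, α=285°
  d=(0.2588,-0.9659)  start (2,3)  tX=0.7341 tY=0.5176  stride 1/|dx|=3.8637 1/|dy|=1.0353
    cross y-line → (2,2), t=0.5176
    cross x-line → (3,2), t=0.7341
    cross y-line → (3,1), t=1.5529
    cross y-line → (3,0), t=2.5882 (wall)
  → r_1 = 2.5882
beam 2: φ=-45°, α=330°
  d=(0.8660,-0.5000)  start (2,3)  tX=0.2194 tY=1.0000  stride 1/|dx|=1.1547 1/|dy|=2.0000
    cross x-line → (3,3), t=0.2194
    cross y-line → (3,2), t=1.0000
    cross x-line → (4,2), t=1.3741
    cross x-line → (5,2), t=2.5288
    cross y-line → (5,1), t=3.0000
    cross x-line → (6,1), t=3.6835 (wall)
  → r_2 = 3.6835
beam 3: φ=45°, α=60°
  d=(0.5000,0.8660)  start (2,3)  tX=0.3800 tY=0.5774  stride 1/|dx|=2.0000 1/|dy|=1.1547
    cross x-line → (3,3), t=0.3800
    cross y-line → (3,4), t=0.5774 (wall)
  → r_3 = 0.5774
beam 4: φ=90°, α=105°
  d=(-0.2588,0.9659)  start (2,3)  tX=3.1296 tY=0.5176  stride 1/|dx|=3.8637 1/|dy|=1.0353
    cross y-line → (2,4), t=0.5176
    cross y-line → (2,5), t=1.5529 (wall)
  → r_4 = 1.5529

ranges = [2.5882, 3.6835, 0.5774, 1.5529]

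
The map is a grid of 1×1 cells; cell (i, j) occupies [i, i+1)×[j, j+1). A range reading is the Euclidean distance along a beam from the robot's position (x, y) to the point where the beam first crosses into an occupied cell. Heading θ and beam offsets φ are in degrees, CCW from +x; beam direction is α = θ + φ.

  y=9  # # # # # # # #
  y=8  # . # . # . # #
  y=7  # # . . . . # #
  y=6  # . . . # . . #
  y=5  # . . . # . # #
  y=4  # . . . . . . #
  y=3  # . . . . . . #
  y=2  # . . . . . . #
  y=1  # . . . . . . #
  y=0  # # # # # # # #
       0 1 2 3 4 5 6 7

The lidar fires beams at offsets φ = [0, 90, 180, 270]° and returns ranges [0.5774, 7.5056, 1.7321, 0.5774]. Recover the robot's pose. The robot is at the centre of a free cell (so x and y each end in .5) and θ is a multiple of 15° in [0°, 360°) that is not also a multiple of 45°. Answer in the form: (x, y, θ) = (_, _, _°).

(x, y, θ) = (2.5, 7.5, 210°)

Enumerate (i+0.5, j+0.5, θ) over the 40 free cells and 16 admissible headings. For each, cast all 4 beams and compare to the given ranges.
  (6.5, 4.5, 105°): beam 1 = 0.5176 ≠ 0.5774 ✗
  (5.5, 4.5, 30°): beam 1 = 1.0000 ≠ 0.5774 ✗
  (2.5, 5.5, 120°): beam 1 = 1.7321 ≠ 0.5774 ✗
  (5.5, 3.5, 150°): beam 1 = 5.1962 ≠ 0.5774 ✗
  …
  (2.5, 7.5, 210°): r_1=0.5774, r_2=7.5056, r_3=1.7321, r_4=0.5774 — all match ✓
Only this pose fits every beam.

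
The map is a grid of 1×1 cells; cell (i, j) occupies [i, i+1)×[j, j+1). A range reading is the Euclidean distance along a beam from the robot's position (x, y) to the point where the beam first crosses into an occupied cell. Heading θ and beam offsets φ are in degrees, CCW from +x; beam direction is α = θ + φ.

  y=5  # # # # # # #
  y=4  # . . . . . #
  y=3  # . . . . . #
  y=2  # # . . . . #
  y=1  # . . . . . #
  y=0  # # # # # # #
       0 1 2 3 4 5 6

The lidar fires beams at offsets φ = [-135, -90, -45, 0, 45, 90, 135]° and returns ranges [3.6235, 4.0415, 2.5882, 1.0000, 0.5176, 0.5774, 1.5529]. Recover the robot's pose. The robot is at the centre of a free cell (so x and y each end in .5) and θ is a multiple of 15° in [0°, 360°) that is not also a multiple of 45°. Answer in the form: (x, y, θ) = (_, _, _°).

(x, y, θ) = (4.5, 1.5, 210°)

Enumerate (i+0.5, j+0.5, θ) over the 19 free cells and 16 admissible headings. For each, cast all 7 beams and compare to the given ranges.
  (2.5, 1.5, 195°): beam 1 = 4.0415 ≠ 3.6235 ✗
  (4.5, 3.5, 105°): beam 1 = 1.7321 ≠ 3.6235 ✗
  (3.5, 2.5, 30°): beam 1 = 1.5529 ≠ 3.6235 ✗
  …
  (4.5, 1.5, 210°): r_1=3.6235, r_2=4.0415, r_3=2.5882, r_4=1.0000, r_5=0.5176, r_6=0.5774, r_7=1.5529 — all match ✓
No second candidate reproduces the full scan.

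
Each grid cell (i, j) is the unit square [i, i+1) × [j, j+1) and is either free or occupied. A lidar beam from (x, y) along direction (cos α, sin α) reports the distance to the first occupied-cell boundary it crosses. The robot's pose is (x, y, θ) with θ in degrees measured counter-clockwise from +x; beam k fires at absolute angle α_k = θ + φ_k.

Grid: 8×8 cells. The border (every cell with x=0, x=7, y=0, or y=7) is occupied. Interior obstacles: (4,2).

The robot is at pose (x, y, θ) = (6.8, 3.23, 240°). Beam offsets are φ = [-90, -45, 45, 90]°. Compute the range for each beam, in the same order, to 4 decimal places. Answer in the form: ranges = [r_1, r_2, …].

ranges = [6.6973, 1.8635, 0.7727, 0.2309]

beam 1: φ=-90°, α=150°
  dir = (cos 150°, sin 150°) = (-0.8660, 0.5000); from cell (6,3)
  next x-line at t=0.9238, next y-line at t=1.5400; Δt_x=1.1547, Δt_y=2.0000
    x: enter (5,3) at t=0.9238
    y: enter (5,4) at t=1.5400
    x: enter (4,4) at t=2.0785
    x: enter (3,4) at t=3.2332
    y: enter (3,5) at t=3.5400
    x: enter (2,5) at t=4.3879
    y: enter (2,6) at t=5.5400
    x: enter (1,6) at t=5.5426
    x: enter (0,6) at t=6.6973 ← occupied
  → r_1 = 6.6973
beam 2: φ=-45°, α=195°
  dir = (cos 195°, sin 195°) = (-0.9659, -0.2588); from cell (6,3)
  next x-line at t=0.8282, next y-line at t=0.8887; Δt_x=1.0353, Δt_y=3.8637
    x: enter (5,3) at t=0.8282
    y: enter (5,2) at t=0.8887
    x: enter (4,2) at t=1.8635 ← occupied
  → r_2 = 1.8635
beam 3: φ=45°, α=285°
  dir = (cos 285°, sin 285°) = (0.2588, -0.9659); from cell (6,3)
  next x-line at t=0.7727, next y-line at t=0.2381; Δt_x=3.8637, Δt_y=1.0353
    y: enter (6,2) at t=0.2381
    x: enter (7,2) at t=0.7727 ← occupied
  → r_3 = 0.7727
beam 4: φ=90°, α=330°
  dir = (cos 330°, sin 330°) = (0.8660, -0.5000); from cell (6,3)
  next x-line at t=0.2309, next y-line at t=0.4600; Δt_x=1.1547, Δt_y=2.0000
    x: enter (7,3) at t=0.2309 ← occupied
  → r_4 = 0.2309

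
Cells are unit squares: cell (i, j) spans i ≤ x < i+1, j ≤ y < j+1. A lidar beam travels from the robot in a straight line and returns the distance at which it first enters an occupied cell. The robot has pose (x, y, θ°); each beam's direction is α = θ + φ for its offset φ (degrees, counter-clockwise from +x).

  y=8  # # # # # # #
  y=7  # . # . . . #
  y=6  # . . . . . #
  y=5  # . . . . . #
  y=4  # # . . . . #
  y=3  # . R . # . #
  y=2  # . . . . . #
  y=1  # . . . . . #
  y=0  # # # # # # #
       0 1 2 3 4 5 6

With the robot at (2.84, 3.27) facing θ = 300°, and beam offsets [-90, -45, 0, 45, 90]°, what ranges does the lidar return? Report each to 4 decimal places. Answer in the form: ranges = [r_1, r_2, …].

beam 1: φ=-90°, α=210°
  d=(-0.8660,-0.5000)  start (2,3)  tX=0.9699 tY=0.5400  stride 1/|dx|=1.1547 1/|dy|=2.0000
    cross y-line → (2,2), t=0.5400
    cross x-line → (1,2), t=0.9699
    cross x-line → (0,2), t=2.1246 (wall)
  → r_1 = 2.1246
beam 2: φ=-45°, α=255°
  d=(-0.2588,-0.9659)  start (2,3)  tX=3.2455 tY=0.2795  stride 1/|dx|=3.8637 1/|dy|=1.0353
    cross y-line → (2,2), t=0.2795
    cross y-line → (2,1), t=1.3148
    cross y-line → (2,0), t=2.3501 (wall)
  → r_2 = 2.3501
beam 3: φ=0°, α=300°
  d=(0.5000,-0.8660)  start (2,3)  tX=0.3200 tY=0.3118  stride 1/|dx|=2.0000 1/|dy|=1.1547
    cross y-line → (2,2), t=0.3118
    cross x-line → (3,2), t=0.3200
    cross y-line → (3,1), t=1.4665
    cross x-line → (4,1), t=2.3200
    cross y-line → (4,0), t=2.6212 (wall)
  → r_3 = 2.6212
beam 4: φ=45°, α=345°
  d=(0.9659,-0.2588)  start (2,3)  tX=0.1656 tY=1.0432  stride 1/|dx|=1.0353 1/|dy|=3.8637
    cross x-line → (3,3), t=0.1656
    cross y-line → (3,2), t=1.0432
    cross x-line → (4,2), t=1.2009
    cross x-line → (5,2), t=2.2362
    cross x-line → (6,2), t=3.2715 (wall)
  → r_4 = 3.2715
beam 5: φ=90°, α=30°
  d=(0.8660,0.5000)  start (2,3)  tX=0.1848 tY=1.4600  stride 1/|dx|=1.1547 1/|dy|=2.0000
    cross x-line → (3,3), t=0.1848
    cross x-line → (4,3), t=1.3395 (wall)
  → r_5 = 1.3395

ranges = [2.1246, 2.3501, 2.6212, 3.2715, 1.3395]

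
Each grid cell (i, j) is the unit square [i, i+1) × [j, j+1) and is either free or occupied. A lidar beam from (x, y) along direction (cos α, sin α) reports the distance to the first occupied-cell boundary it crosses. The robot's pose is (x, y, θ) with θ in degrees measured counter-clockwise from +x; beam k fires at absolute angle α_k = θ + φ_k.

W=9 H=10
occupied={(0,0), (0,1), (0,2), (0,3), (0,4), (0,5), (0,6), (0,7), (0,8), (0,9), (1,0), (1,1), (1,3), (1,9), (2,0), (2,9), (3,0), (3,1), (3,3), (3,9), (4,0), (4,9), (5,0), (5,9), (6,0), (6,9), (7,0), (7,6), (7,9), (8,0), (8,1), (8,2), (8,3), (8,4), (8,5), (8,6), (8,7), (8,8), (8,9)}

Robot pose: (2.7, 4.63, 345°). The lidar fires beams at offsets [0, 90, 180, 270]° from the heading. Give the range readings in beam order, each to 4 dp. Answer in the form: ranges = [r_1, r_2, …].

beam 1: φ=0°, α=345°
  direction (0.9659, -0.2588); cell (2,4); t to first gridline: x 0.3106, y 2.4341 (then +1.0353 / +3.8637)
    (3,4) via x @ 0.3106
    (4,4) via x @ 1.3459
    (5,4) via x @ 2.3811
    (5,3) via y @ 2.4341
    (6,3) via x @ 3.4164
    (7,3) via x @ 4.4517
    (8,3) via x @ 5.4870  # hit
  → r_1 = 5.4870
beam 2: φ=90°, α=75°
  direction (0.2588, 0.9659); cell (2,4); t to first gridline: x 1.1591, y 0.3831 (then +3.8637 / +1.0353)
    (2,5) via y @ 0.3831
    (3,5) via x @ 1.1591
    (3,6) via y @ 1.4183
    (3,7) via y @ 2.4536
    (3,8) via y @ 3.4889
    (3,9) via y @ 4.5242  # hit
  → r_2 = 4.5242
beam 3: φ=180°, α=165°
  direction (-0.9659, 0.2588); cell (2,4); t to first gridline: x 0.7247, y 1.4296 (then +1.0353 / +3.8637)
    (1,4) via x @ 0.7247
    (1,5) via y @ 1.4296
    (0,5) via x @ 1.7600  # hit
  → r_3 = 1.7600
beam 4: φ=270°, α=255°
  direction (-0.2588, -0.9659); cell (2,4); t to first gridline: x 2.7046, y 0.6522 (then +3.8637 / +1.0353)
    (2,3) via y @ 0.6522
    (2,2) via y @ 1.6875
    (1,2) via x @ 2.7046
    (1,1) via y @ 2.7228  # hit
  → r_4 = 2.7228

ranges = [5.4870, 4.5242, 1.7600, 2.7228]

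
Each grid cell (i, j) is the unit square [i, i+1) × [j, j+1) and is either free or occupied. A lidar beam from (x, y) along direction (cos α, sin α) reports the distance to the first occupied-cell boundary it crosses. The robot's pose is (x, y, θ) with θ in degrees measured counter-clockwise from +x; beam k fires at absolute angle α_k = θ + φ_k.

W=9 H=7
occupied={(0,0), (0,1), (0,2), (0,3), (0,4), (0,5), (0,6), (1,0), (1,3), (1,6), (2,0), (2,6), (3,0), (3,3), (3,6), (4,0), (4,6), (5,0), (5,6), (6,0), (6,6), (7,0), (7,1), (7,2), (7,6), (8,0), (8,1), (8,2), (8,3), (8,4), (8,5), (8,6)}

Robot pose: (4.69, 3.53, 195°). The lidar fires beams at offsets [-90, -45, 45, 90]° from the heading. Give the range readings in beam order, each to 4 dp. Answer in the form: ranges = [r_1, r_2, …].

beam 1: φ=-90°, α=105°
  d=(-0.2588,0.9659)  start (4,3)  tX=2.6660 tY=0.4866  stride 1/|dx|=3.8637 1/|dy|=1.0353
    cross y-line → (4,4), t=0.4866
    cross y-line → (4,5), t=1.5219
    cross y-line → (4,6), t=2.5571 (wall)
  → r_1 = 2.5571
beam 2: φ=-45°, α=150°
  d=(-0.8660,0.5000)  start (4,3)  tX=0.7967 tY=0.9400  stride 1/|dx|=1.1547 1/|dy|=2.0000
    cross x-line → (3,3), t=0.7967 (wall)
  → r_2 = 0.7967
beam 3: φ=45°, α=240°
  d=(-0.5000,-0.8660)  start (4,3)  tX=1.3800 tY=0.6120  stride 1/|dx|=2.0000 1/|dy|=1.1547
    cross y-line → (4,2), t=0.6120
    cross x-line → (3,2), t=1.3800
    cross y-line → (3,1), t=1.7667
    cross y-line → (3,0), t=2.9214 (wall)
  → r_3 = 2.9214
beam 4: φ=90°, α=285°
  d=(0.2588,-0.9659)  start (4,3)  tX=1.1977 tY=0.5487  stride 1/|dx|=3.8637 1/|dy|=1.0353
    cross y-line → (4,2), t=0.5487
    cross x-line → (5,2), t=1.1977
    cross y-line → (5,1), t=1.5840
    cross y-line → (5,0), t=2.6192 (wall)
  → r_4 = 2.6192

ranges = [2.5571, 0.7967, 2.9214, 2.6192]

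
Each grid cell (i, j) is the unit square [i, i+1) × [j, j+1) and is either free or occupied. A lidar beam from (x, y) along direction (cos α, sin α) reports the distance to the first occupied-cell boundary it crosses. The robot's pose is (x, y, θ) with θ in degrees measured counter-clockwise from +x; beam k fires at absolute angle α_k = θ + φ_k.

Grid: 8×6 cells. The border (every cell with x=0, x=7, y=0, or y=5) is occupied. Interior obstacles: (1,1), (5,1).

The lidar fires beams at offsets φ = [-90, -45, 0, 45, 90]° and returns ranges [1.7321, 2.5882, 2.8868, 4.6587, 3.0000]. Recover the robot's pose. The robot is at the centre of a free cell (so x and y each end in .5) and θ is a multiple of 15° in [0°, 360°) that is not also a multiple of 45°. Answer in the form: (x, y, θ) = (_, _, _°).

Candidates: 22 free-cell centres × 16 headings = 352 poses. Raycast each; keep the one whose scan matches to 4 dp.
  (1.5, 2.5, 240°): beam 1 = 0.5774 ≠ 1.7321 ✗
  (2.5, 1.5, 255°): beam 1 = 0.5176 ≠ 1.7321 ✗
  (5.5, 3.5, 60°): beam 2 = 1.5529 ≠ 2.5882 ✗
  (1.5, 3.5, 75°): beam 1 = 5.6940 ≠ 1.7321 ✗
  …
  (5.5, 2.5, 120°): r_1=1.7321, r_2=2.5882, r_3=2.8868, r_4=4.6587, r_5=3.0000 — all match ✓
Unique over the lattice → pose = (5.5, 2.5, 120°).

(x, y, θ) = (5.5, 2.5, 120°)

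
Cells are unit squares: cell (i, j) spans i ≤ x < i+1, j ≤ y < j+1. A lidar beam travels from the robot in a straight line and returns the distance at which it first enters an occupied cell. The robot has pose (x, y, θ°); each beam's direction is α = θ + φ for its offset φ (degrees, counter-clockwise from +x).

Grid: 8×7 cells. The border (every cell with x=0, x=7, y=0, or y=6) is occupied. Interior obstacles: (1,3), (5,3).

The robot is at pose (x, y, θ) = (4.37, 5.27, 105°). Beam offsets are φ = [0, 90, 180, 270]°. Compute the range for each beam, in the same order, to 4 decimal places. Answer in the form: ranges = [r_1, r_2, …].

beam 1: φ=0°, α=105°
  direction (-0.2588, 0.9659); cell (4,5); t to first gridline: x 1.4296, y 0.7558 (then +3.8637 / +1.0353)
    (4,6) via y @ 0.7558  # hit
  → r_1 = 0.7558
beam 2: φ=90°, α=195°
  direction (-0.9659, -0.2588); cell (4,5); t to first gridline: x 0.3831, y 1.0432 (then +1.0353 / +3.8637)
    (3,5) via x @ 0.3831
    (3,4) via y @ 1.0432
    (2,4) via x @ 1.4183
    (1,4) via x @ 2.4536
    (0,4) via x @ 3.4889  # hit
  → r_2 = 3.4889
beam 3: φ=180°, α=285°
  direction (0.2588, -0.9659); cell (4,5); t to first gridline: x 2.4341, y 0.2795 (then +3.8637 / +1.0353)
    (4,4) via y @ 0.2795
    (4,3) via y @ 1.3148
    (4,2) via y @ 2.3501
    (5,2) via x @ 2.4341
    (5,1) via y @ 3.3854
    (5,0) via y @ 4.4206  # hit
  → r_3 = 4.4206
beam 4: φ=270°, α=15°
  direction (0.9659, 0.2588); cell (4,5); t to first gridline: x 0.6522, y 2.8205 (then +1.0353 / +3.8637)
    (5,5) via x @ 0.6522
    (6,5) via x @ 1.6875
    (7,5) via x @ 2.7228  # hit
  → r_4 = 2.7228

ranges = [0.7558, 3.4889, 4.4206, 2.7228]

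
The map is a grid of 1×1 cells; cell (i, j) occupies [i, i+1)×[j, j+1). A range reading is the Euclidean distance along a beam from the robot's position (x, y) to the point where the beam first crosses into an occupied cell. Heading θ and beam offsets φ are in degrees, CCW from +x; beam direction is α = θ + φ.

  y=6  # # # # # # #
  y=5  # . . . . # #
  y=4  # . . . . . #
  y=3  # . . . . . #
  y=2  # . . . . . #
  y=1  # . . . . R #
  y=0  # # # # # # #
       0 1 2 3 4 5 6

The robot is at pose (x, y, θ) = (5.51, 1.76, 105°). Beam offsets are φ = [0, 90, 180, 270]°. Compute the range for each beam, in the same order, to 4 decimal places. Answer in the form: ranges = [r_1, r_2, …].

ranges = [4.3896, 2.9364, 0.7868, 0.5073]

beam 1: φ=0°, α=105°
  cosα=-0.2588 sinα=0.9659 | (5,1) | tMaxX 1.9705 tMaxY 0.2485 | tΔX 3.8637 tΔY 1.0353
    t=0.2485 [y] (5,2)
    t=1.2837 [y] (5,3)
    t=1.9705 [x] (4,3)
    t=2.3190 [y] (4,4)
    t=3.3543 [y] (4,5)
    t=4.3896 [y] (4,6) — stop
  → r_1 = 4.3896
beam 2: φ=90°, α=195°
  cosα=-0.9659 sinα=-0.2588 | (5,1) | tMaxX 0.5280 tMaxY 2.9364 | tΔX 1.0353 tΔY 3.8637
    t=0.5280 [x] (4,1)
    t=1.5633 [x] (3,1)
    t=2.5985 [x] (2,1)
    t=2.9364 [y] (2,0) — stop
  → r_2 = 2.9364
beam 3: φ=180°, α=285°
  cosα=0.2588 sinα=-0.9659 | (5,1) | tMaxX 1.8932 tMaxY 0.7868 | tΔX 3.8637 tΔY 1.0353
    t=0.7868 [y] (5,0) — stop
  → r_3 = 0.7868
beam 4: φ=270°, α=15°
  cosα=0.9659 sinα=0.2588 | (5,1) | tMaxX 0.5073 tMaxY 0.9273 | tΔX 1.0353 tΔY 3.8637
    t=0.5073 [x] (6,1) — stop
  → r_4 = 0.5073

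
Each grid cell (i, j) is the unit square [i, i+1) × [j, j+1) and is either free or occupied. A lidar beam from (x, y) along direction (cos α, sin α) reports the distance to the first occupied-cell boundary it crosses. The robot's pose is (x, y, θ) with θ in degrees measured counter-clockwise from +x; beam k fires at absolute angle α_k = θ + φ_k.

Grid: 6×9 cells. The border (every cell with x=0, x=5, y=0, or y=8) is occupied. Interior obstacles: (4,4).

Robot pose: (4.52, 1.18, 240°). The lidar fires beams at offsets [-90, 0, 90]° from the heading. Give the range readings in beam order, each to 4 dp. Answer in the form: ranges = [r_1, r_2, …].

ranges = [4.0645, 0.2078, 0.3600]

beam 1: φ=-90°, α=150°
  dir = (cos 150°, sin 150°) = (-0.8660, 0.5000); from cell (4,1)
  next x-line at t=0.6004, next y-line at t=1.6400; Δt_x=1.1547, Δt_y=2.0000
    x: enter (3,1) at t=0.6004
    y: enter (3,2) at t=1.6400
    x: enter (2,2) at t=1.7551
    x: enter (1,2) at t=2.9098
    y: enter (1,3) at t=3.6400
    x: enter (0,3) at t=4.0645 ← occupied
  → r_1 = 4.0645
beam 2: φ=0°, α=240°
  dir = (cos 240°, sin 240°) = (-0.5000, -0.8660); from cell (4,1)
  next x-line at t=1.0400, next y-line at t=0.2078; Δt_x=2.0000, Δt_y=1.1547
    y: enter (4,0) at t=0.2078 ← occupied
  → r_2 = 0.2078
beam 3: φ=90°, α=330°
  dir = (cos 330°, sin 330°) = (0.8660, -0.5000); from cell (4,1)
  next x-line at t=0.5543, next y-line at t=0.3600; Δt_x=1.1547, Δt_y=2.0000
    y: enter (4,0) at t=0.3600 ← occupied
  → r_3 = 0.3600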